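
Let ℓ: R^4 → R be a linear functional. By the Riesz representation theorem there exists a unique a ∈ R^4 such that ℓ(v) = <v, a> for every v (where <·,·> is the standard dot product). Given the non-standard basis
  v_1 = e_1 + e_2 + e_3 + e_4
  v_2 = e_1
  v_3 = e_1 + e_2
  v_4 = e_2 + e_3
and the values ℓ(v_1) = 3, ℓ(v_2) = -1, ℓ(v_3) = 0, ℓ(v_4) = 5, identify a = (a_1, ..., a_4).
a = (-1, 1, 4, -1)

Write a = (a_1, ..., a_4) in the standard basis. For each basis vector v_i, ℓ(v_i) = <v_i, a> is a linear equation in the a_j's. Collect the n equations into a matrix system V a = ℓ, where row i of V is v_i (expressed in the standard basis). Since V is invertible (lower-triangular with 1s on the diagonal, up to permutation), solve by back-substitution:
  V =
[[1, 1, 1, 1],
 [1, 0, 0, 0],
 [1, 1, 0, 0],
 [0, 1, 1, 0]]
  V a = (3, -1, 0, 5)
Solving gives a = (-1, 1, 4, -1).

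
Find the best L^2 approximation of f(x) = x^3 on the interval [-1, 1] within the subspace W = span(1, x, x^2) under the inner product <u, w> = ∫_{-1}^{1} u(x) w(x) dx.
g(x) = 3*x/5

The best approximation g ∈ W is the orthogonal projection of f onto W. Writing g = a_0 + a_1 x + a_2 x^2, the coefficients solve the normal equations G · a = b where
  G_{ij} = <φ_i, φ_j> and b_i = <f, φ_i>, with φ_0 = 1, φ_1 = x, φ_2 = x^2.
G =
  [2, 0, 2/3]
  [0, 2/3, 0]
  [2/3, 0, 2/5],
b = (0, 2/5, 0).
Solving gives a_0 = 0, a_1 = 3/5, a_2 = 0, so
  g(x) = 3*x/5.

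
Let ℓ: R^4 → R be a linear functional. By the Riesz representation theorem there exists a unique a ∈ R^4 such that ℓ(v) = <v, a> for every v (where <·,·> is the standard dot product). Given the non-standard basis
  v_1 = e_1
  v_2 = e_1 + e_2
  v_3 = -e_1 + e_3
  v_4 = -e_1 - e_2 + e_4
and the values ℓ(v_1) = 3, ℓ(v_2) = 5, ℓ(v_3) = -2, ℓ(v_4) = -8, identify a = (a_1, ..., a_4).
a = (3, 2, 1, -3)

Write a = (a_1, ..., a_4) in the standard basis. For each basis vector v_i, ℓ(v_i) = <v_i, a> is a linear equation in the a_j's. Collect the n equations into a matrix system V a = ℓ, where row i of V is v_i (expressed in the standard basis). Since V is invertible (lower-triangular with 1s on the diagonal, up to permutation), solve by back-substitution:
  V =
[[1, 0, 0, 0],
 [1, 1, 0, 0],
 [-1, 0, 1, 0],
 [-1, -1, 0, 1]]
  V a = (3, 5, -2, -8)
Solving gives a = (3, 2, 1, -3).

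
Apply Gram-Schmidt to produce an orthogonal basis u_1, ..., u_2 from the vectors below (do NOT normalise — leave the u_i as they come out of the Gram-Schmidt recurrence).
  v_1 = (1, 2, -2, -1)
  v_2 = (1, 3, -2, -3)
Orthogonal basis:
  u_1 = (1, 2, -2, -1)
  u_2 = (-2/5, 1/5, 4/5, -8/5)

Apply the Gram-Schmidt recurrence
  u_1 = v_1
  u_i = v_i − Σ_{j<i} ((v_i · u_j) / (u_j · u_j)) · u_j.

Step by step this gives:
  u_1 = (1, 2, -2, -1)
  u_2 = (-2/5, 1/5, 4/5, -8/5)

Orthogonality check:
  u_2 · u_1 = 0 (should be 0)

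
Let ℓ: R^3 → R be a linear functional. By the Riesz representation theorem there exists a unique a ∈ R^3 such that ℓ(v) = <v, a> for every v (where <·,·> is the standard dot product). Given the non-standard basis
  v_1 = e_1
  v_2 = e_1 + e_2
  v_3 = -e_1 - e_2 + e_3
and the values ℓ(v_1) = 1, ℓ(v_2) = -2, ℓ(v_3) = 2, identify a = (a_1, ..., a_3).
a = (1, -3, 0)

Write a = (a_1, ..., a_3) in the standard basis. For each basis vector v_i, ℓ(v_i) = <v_i, a> is a linear equation in the a_j's. Collect the n equations into a matrix system V a = ℓ, where row i of V is v_i (expressed in the standard basis). Since V is invertible (lower-triangular with 1s on the diagonal, up to permutation), solve by back-substitution:
  V =
[[1, 0, 0],
 [1, 1, 0],
 [-1, -1, 1]]
  V a = (1, -2, 2)
Solving gives a = (1, -3, 0).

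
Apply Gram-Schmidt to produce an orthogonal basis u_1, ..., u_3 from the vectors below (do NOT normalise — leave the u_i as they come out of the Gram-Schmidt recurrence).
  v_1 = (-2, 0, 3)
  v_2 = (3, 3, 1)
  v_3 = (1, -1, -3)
Orthogonal basis:
  u_1 = (-2, 0, 3)
  u_2 = (33/13, 3, 22/13)
  u_3 = (9/119, -11/119, 6/119)

Apply the Gram-Schmidt recurrence
  u_1 = v_1
  u_i = v_i − Σ_{j<i} ((v_i · u_j) / (u_j · u_j)) · u_j.

Step by step this gives:
  u_1 = (-2, 0, 3)
  u_2 = (33/13, 3, 22/13)
  u_3 = (9/119, -11/119, 6/119)

Orthogonality check:
  u_2 · u_1 = 0 (should be 0)
  u_3 · u_1 = 0 (should be 0)
  u_3 · u_2 = 0 (should be 0)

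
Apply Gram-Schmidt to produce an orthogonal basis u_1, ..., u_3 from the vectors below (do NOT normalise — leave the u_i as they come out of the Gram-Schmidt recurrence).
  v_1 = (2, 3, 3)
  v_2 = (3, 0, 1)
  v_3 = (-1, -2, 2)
Orthogonal basis:
  u_1 = (2, 3, 3)
  u_2 = (24/11, -27/22, -5/22)
  u_3 = (-105/139, -245/139, 315/139)

Apply the Gram-Schmidt recurrence
  u_1 = v_1
  u_i = v_i − Σ_{j<i} ((v_i · u_j) / (u_j · u_j)) · u_j.

Step by step this gives:
  u_1 = (2, 3, 3)
  u_2 = (24/11, -27/22, -5/22)
  u_3 = (-105/139, -245/139, 315/139)

Orthogonality check:
  u_2 · u_1 = 0 (should be 0)
  u_3 · u_1 = 0 (should be 0)
  u_3 · u_2 = 0 (should be 0)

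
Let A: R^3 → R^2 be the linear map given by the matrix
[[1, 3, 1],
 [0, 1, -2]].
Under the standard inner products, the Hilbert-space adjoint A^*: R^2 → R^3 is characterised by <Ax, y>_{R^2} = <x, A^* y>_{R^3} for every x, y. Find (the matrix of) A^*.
A^* = A^T =
[[1, 0],
 [3, 1],
 [1, -2]]

For real matrices with standard dot products, the defining identity <Ax, y> = <x, A^* y> gives (Ax)^T y = x^T (A^*) y, i.e. x^T A^T y = x^T (A^*) y. Since this holds for all x, y, we must have A^* = A^T. Therefore
A^* =
[[1, 0],
 [3, 1],
 [1, -2]].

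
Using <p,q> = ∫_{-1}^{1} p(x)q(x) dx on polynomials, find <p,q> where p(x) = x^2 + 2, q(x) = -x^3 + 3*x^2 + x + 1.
<p,q> = 148/15

Expand the product: p(x)·q(x) = -x^5 + 3*x^4 - x^3 + 7*x^2 + 2*x + 2.
∫_{-1}^{1} of each monomial x^k gives [2/(k+1) if k even, 0 if k odd]. Integrating term-by-term (or equivalently evaluating the antiderivative F(x) = -x^6/6 + 3*x^5/5 - x^4/4 + 7*x^3/3 + x^2 + 2*x at the endpoints):
  F(1) − F(−1) = 331/60 − (-87/20) = 148/15.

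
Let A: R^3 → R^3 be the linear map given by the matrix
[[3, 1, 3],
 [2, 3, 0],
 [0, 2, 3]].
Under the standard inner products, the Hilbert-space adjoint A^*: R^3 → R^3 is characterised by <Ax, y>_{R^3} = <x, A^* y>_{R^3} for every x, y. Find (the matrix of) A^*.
A^* = A^T =
[[3, 2, 0],
 [1, 3, 2],
 [3, 0, 3]]

For real matrices with standard dot products, the defining identity <Ax, y> = <x, A^* y> gives (Ax)^T y = x^T (A^*) y, i.e. x^T A^T y = x^T (A^*) y. Since this holds for all x, y, we must have A^* = A^T. Therefore
A^* =
[[3, 2, 0],
 [1, 3, 2],
 [3, 0, 3]].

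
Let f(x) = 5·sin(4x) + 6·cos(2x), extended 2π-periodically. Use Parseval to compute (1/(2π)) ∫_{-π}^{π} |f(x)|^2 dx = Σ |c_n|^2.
Σ |c_n|^2 = 61/2

Expand |f|^2 and use orthogonality of {sin(nx), cos(mx)} on [-π, π]:
  ∫_{-π}^{π} sin(nx)^2 dx = π, ∫ cos(mx)^2 dx = π, and cross terms integrate to 0.
So ∫_{-π}^{π} f(x)^2 dx = 5^2 · π + 6^2 · π = (25 + 36)π.
Divide by 2π: (25 + 36)/2 = 61/2.
By Parseval, this equals Σ |c_n|^2.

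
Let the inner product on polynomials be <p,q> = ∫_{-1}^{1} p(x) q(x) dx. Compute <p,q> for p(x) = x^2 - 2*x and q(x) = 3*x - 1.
<p,q> = -14/3

Expand the product: p(x)·q(x) = 3*x^3 - 7*x^2 + 2*x.
∫_{-1}^{1} of each monomial x^k gives [2/(k+1) if k even, 0 if k odd]. Integrating term-by-term (or equivalently evaluating the antiderivative F(x) = 3*x^4/4 - 7*x^3/3 + x^2 at the endpoints):
  F(1) − F(−1) = -7/12 − (49/12) = -14/3.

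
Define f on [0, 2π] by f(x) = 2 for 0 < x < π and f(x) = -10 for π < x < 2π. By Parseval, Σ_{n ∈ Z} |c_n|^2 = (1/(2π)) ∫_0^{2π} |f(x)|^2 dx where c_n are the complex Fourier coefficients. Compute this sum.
Σ |c_n|^2 = 52

Parseval equates the L^2 energy of f (normalised by 1/(2π)) with the ℓ^2 sum of its Fourier coefficients: (1/(2π)) ∫_0^{2π} |f|^2 = Σ |c_n|^2.
Compute the left side: (1/(2π)) [∫_0^π 2^2 dx + ∫_π^{2π} (-10)^2 dx] = (1/(2π)) · (4π + 100π) = (4 + 100)/2 = 52.
So Σ_{n ∈ Z} |c_n|^2 = 52.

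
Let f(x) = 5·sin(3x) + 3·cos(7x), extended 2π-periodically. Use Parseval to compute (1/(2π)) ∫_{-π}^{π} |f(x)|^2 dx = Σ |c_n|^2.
Σ |c_n|^2 = 17

Expand |f|^2 and use orthogonality of {sin(nx), cos(mx)} on [-π, π]:
  ∫_{-π}^{π} sin(nx)^2 dx = π, ∫ cos(mx)^2 dx = π, and cross terms integrate to 0.
So ∫_{-π}^{π} f(x)^2 dx = 5^2 · π + 3^2 · π = (25 + 9)π.
Divide by 2π: (25 + 9)/2 = 17.
By Parseval, this equals Σ |c_n|^2.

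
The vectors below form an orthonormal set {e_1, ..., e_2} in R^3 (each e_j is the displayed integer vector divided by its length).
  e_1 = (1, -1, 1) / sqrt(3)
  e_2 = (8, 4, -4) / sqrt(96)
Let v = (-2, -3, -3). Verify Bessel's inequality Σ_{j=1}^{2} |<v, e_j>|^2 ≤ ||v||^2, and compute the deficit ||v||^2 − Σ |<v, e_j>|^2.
Σ |<v, e_j>|^2 = 4; ||v||^2 = 22; deficit = 18

Write each e_j = u_j / sqrt(<u_j, u_j>) where u_j is the displayed integer vector. Then <v, e_j> = <v, u_j> / sqrt(<u_j, u_j>), so |<v, e_j>|^2 = <v, u_j>^2 / <u_j, u_j>.
Coefficients: <v, e_1> = -2/sqrt(3), <v, e_2> = -16/sqrt(96).
Square and sum: Σ |<v, e_j>|^2 = 4.
Compute ||v||^2 = v·v = 22.
Deficit = 22 − 4 = 18 ≥ 0, confirming Bessel's inequality. (The deficit equals ||v − Σ <v,e_j> e_j||^2, the squared distance from v to span{e_j}.)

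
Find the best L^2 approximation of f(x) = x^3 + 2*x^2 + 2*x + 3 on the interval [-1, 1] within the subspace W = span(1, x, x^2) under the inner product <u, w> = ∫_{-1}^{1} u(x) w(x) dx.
g(x) = 2*x^2 + 13*x/5 + 3

The best approximation g ∈ W is the orthogonal projection of f onto W. Writing g = a_0 + a_1 x + a_2 x^2, the coefficients solve the normal equations G · a = b where
  G_{ij} = <φ_i, φ_j> and b_i = <f, φ_i>, with φ_0 = 1, φ_1 = x, φ_2 = x^2.
G =
  [2, 0, 2/3]
  [0, 2/3, 0]
  [2/3, 0, 2/5],
b = (22/3, 26/15, 14/5).
Solving gives a_0 = 3, a_1 = 13/5, a_2 = 2, so
  g(x) = 2*x^2 + 13*x/5 + 3.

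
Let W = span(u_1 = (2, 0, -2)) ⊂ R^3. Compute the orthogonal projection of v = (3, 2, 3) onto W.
proj_W(v) = (0, 0, 0)

Set up U = [u_1 | ... | u_1] ∈ R^(3×1). The projector onto W = col(U) is P = U (U^T U)^(-1) U^T.
Compute U^T U =
  [8],
and U^T v = (0).
Solve U^T U · c = U^T v for the coefficients: c = (0). The projection is proj_W(v) = U c.
Check: (v - proj_W(v)) · u_1 = 0  (should be 0).
Result: proj_W(v) = (0, 0, 0).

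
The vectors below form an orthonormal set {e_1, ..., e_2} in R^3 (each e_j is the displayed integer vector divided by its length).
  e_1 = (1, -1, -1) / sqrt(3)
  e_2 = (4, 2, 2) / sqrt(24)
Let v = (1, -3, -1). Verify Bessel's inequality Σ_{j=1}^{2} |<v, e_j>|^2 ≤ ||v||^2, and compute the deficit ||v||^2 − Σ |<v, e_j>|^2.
Σ |<v, e_j>|^2 = 9; ||v||^2 = 11; deficit = 2

Write each e_j = u_j / sqrt(<u_j, u_j>) where u_j is the displayed integer vector. Then <v, e_j> = <v, u_j> / sqrt(<u_j, u_j>), so |<v, e_j>|^2 = <v, u_j>^2 / <u_j, u_j>.
Coefficients: <v, e_1> = 5/sqrt(3), <v, e_2> = -4/sqrt(24).
Square and sum: Σ |<v, e_j>|^2 = 9.
Compute ||v||^2 = v·v = 11.
Deficit = 11 − 9 = 2 ≥ 0, confirming Bessel's inequality. (The deficit equals ||v − Σ <v,e_j> e_j||^2, the squared distance from v to span{e_j}.)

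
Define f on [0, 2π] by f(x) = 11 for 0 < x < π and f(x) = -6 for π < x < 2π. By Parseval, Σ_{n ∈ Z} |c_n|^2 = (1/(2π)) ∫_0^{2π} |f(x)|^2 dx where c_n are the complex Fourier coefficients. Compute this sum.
Σ |c_n|^2 = 157/2

Parseval equates the L^2 energy of f (normalised by 1/(2π)) with the ℓ^2 sum of its Fourier coefficients: (1/(2π)) ∫_0^{2π} |f|^2 = Σ |c_n|^2.
Compute the left side: (1/(2π)) [∫_0^π 11^2 dx + ∫_π^{2π} (-6)^2 dx] = (1/(2π)) · (121π + 36π) = (121 + 36)/2 = 157/2.
So Σ_{n ∈ Z} |c_n|^2 = 157/2.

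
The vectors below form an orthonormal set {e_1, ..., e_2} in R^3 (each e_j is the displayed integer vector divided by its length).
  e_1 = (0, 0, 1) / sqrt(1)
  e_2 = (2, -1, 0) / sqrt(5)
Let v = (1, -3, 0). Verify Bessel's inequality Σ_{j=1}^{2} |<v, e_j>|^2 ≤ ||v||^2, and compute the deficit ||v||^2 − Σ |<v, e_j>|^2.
Σ |<v, e_j>|^2 = 5; ||v||^2 = 10; deficit = 5

Write each e_j = u_j / sqrt(<u_j, u_j>) where u_j is the displayed integer vector. Then <v, e_j> = <v, u_j> / sqrt(<u_j, u_j>), so |<v, e_j>|^2 = <v, u_j>^2 / <u_j, u_j>.
Coefficients: <v, e_1> = 0/sqrt(1), <v, e_2> = 5/sqrt(5).
Square and sum: Σ |<v, e_j>|^2 = 5.
Compute ||v||^2 = v·v = 10.
Deficit = 10 − 5 = 5 ≥ 0, confirming Bessel's inequality. (The deficit equals ||v − Σ <v,e_j> e_j||^2, the squared distance from v to span{e_j}.)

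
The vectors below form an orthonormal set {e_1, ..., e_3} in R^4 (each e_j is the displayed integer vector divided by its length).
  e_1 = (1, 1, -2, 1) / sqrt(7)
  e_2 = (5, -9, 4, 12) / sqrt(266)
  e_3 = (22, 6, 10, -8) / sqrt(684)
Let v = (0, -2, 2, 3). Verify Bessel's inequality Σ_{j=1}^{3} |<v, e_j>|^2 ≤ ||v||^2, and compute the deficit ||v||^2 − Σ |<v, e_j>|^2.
Σ |<v, e_j>|^2 = 145/9; ||v||^2 = 17; deficit = 8/9

Write each e_j = u_j / sqrt(<u_j, u_j>) where u_j is the displayed integer vector. Then <v, e_j> = <v, u_j> / sqrt(<u_j, u_j>), so |<v, e_j>|^2 = <v, u_j>^2 / <u_j, u_j>.
Coefficients: <v, e_1> = -3/sqrt(7), <v, e_2> = 62/sqrt(266), <v, e_3> = -16/sqrt(684).
Square and sum: Σ |<v, e_j>|^2 = 145/9.
Compute ||v||^2 = v·v = 17.
Deficit = 17 − 145/9 = 8/9 ≥ 0, confirming Bessel's inequality. (The deficit equals ||v − Σ <v,e_j> e_j||^2, the squared distance from v to span{e_j}.)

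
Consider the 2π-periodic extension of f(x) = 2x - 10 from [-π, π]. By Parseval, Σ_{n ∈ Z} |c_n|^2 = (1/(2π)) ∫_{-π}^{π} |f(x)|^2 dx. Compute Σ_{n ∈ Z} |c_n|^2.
Σ |c_n|^2 = 4π^2/3 + 100

Expand and integrate term by term over [-π, π]:
  ∫ (2x)^2 dx = 4·(2π^3/3); ∫ 2·2·(-10)·x dx = 0 (odd integrand); ∫ (-10)^2 dx = 100·2π.
So (1/(2π)) ∫_{-π}^{π} (2x - 10)^2 dx = 4π^2/3 + 100 = 4π^2/3 + 100.
Parseval ⇒ Σ |c_n|^2 = 4π^2/3 + 100.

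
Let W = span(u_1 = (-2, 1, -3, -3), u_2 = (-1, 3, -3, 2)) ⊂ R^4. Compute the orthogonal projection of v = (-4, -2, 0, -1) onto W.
proj_W(v) = (-314/465, -253/465, -15/31, -209/93)

Set up U = [u_1 | ... | u_2] ∈ R^(4×2). The projector onto W = col(U) is P = U (U^T U)^(-1) U^T.
Compute U^T U =
  [23, 8]
  [8, 23],
and U^T v = (9, -4).
Solve U^T U · c = U^T v for the coefficients: c = (239/465, -164/465). The projection is proj_W(v) = U c.
Check: (v - proj_W(v)) · u_1 = 0  (should be 0).
Check: (v - proj_W(v)) · u_2 = 0  (should be 0).
Result: proj_W(v) = (-314/465, -253/465, -15/31, -209/93).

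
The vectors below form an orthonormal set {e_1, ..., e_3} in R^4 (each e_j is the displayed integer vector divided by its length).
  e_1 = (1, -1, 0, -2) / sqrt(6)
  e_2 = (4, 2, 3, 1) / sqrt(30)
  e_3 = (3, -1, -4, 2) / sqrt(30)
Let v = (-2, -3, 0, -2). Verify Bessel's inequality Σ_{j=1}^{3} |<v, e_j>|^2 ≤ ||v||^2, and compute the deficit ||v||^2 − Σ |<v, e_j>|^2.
Σ |<v, e_j>|^2 = 43/3; ||v||^2 = 17; deficit = 8/3

Write each e_j = u_j / sqrt(<u_j, u_j>) where u_j is the displayed integer vector. Then <v, e_j> = <v, u_j> / sqrt(<u_j, u_j>), so |<v, e_j>|^2 = <v, u_j>^2 / <u_j, u_j>.
Coefficients: <v, e_1> = 5/sqrt(6), <v, e_2> = -16/sqrt(30), <v, e_3> = -7/sqrt(30).
Square and sum: Σ |<v, e_j>|^2 = 43/3.
Compute ||v||^2 = v·v = 17.
Deficit = 17 − 43/3 = 8/3 ≥ 0, confirming Bessel's inequality. (The deficit equals ||v − Σ <v,e_j> e_j||^2, the squared distance from v to span{e_j}.)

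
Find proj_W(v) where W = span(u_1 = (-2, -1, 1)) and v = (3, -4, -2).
proj_W(v) = (4/3, 2/3, -2/3)

Set up U = [u_1 | ... | u_1] ∈ R^(3×1). The projector onto W = col(U) is P = U (U^T U)^(-1) U^T.
Compute U^T U =
  [6],
and U^T v = (-4).
Solve U^T U · c = U^T v for the coefficients: c = (-2/3). The projection is proj_W(v) = U c.
Check: (v - proj_W(v)) · u_1 = 0  (should be 0).
Result: proj_W(v) = (4/3, 2/3, -2/3).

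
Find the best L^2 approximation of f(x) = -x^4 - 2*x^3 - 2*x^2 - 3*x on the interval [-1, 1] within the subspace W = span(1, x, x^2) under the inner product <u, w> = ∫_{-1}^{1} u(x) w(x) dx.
g(x) = -20*x^2/7 - 21*x/5 + 3/35

The best approximation g ∈ W is the orthogonal projection of f onto W. Writing g = a_0 + a_1 x + a_2 x^2, the coefficients solve the normal equations G · a = b where
  G_{ij} = <φ_i, φ_j> and b_i = <f, φ_i>, with φ_0 = 1, φ_1 = x, φ_2 = x^2.
G =
  [2, 0, 2/3]
  [0, 2/3, 0]
  [2/3, 0, 2/5],
b = (-26/15, -14/5, -38/35).
Solving gives a_0 = 3/35, a_1 = -21/5, a_2 = -20/7, so
  g(x) = -20*x^2/7 - 21*x/5 + 3/35.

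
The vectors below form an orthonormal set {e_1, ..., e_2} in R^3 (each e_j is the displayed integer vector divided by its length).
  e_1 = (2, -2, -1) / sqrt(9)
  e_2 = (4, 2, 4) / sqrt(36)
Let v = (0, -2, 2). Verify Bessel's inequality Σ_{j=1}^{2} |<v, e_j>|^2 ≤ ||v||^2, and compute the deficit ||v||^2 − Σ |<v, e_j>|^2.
Σ |<v, e_j>|^2 = 8/9; ||v||^2 = 8; deficit = 64/9

Write each e_j = u_j / sqrt(<u_j, u_j>) where u_j is the displayed integer vector. Then <v, e_j> = <v, u_j> / sqrt(<u_j, u_j>), so |<v, e_j>|^2 = <v, u_j>^2 / <u_j, u_j>.
Coefficients: <v, e_1> = 2/sqrt(9), <v, e_2> = 4/sqrt(36).
Square and sum: Σ |<v, e_j>|^2 = 8/9.
Compute ||v||^2 = v·v = 8.
Deficit = 8 − 8/9 = 64/9 ≥ 0, confirming Bessel's inequality. (The deficit equals ||v − Σ <v,e_j> e_j||^2, the squared distance from v to span{e_j}.)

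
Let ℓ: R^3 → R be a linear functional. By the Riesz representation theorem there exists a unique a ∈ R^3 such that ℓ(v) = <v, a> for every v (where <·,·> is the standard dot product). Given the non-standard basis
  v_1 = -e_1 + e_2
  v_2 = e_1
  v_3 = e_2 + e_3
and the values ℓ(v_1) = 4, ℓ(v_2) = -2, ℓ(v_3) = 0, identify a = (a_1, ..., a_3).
a = (-2, 2, -2)

Write a = (a_1, ..., a_3) in the standard basis. For each basis vector v_i, ℓ(v_i) = <v_i, a> is a linear equation in the a_j's. Collect the n equations into a matrix system V a = ℓ, where row i of V is v_i (expressed in the standard basis). Since V is invertible (lower-triangular with 1s on the diagonal, up to permutation), solve by back-substitution:
  V =
[[-1, 1, 0],
 [1, 0, 0],
 [0, 1, 1]]
  V a = (4, -2, 0)
Solving gives a = (-2, 2, -2).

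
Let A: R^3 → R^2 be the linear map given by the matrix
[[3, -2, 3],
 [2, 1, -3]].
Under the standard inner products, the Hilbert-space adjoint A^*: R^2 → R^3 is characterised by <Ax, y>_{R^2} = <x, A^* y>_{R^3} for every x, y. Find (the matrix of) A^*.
A^* = A^T =
[[3, 2],
 [-2, 1],
 [3, -3]]

For real matrices with standard dot products, the defining identity <Ax, y> = <x, A^* y> gives (Ax)^T y = x^T (A^*) y, i.e. x^T A^T y = x^T (A^*) y. Since this holds for all x, y, we must have A^* = A^T. Therefore
A^* =
[[3, 2],
 [-2, 1],
 [3, -3]].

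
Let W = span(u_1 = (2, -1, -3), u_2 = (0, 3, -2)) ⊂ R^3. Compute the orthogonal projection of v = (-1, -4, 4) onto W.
proj_W(v) = (-140/173, -680/173, 710/173)

Set up U = [u_1 | ... | u_2] ∈ R^(3×2). The projector onto W = col(U) is P = U (U^T U)^(-1) U^T.
Compute U^T U =
  [14, 3]
  [3, 13],
and U^T v = (-10, -20).
Solve U^T U · c = U^T v for the coefficients: c = (-70/173, -250/173). The projection is proj_W(v) = U c.
Check: (v - proj_W(v)) · u_1 = 0  (should be 0).
Check: (v - proj_W(v)) · u_2 = 0  (should be 0).
Result: proj_W(v) = (-140/173, -680/173, 710/173).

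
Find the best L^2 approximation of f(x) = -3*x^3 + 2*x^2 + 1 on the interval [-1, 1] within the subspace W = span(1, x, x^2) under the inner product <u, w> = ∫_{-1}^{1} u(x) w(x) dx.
g(x) = 2*x^2 - 9*x/5 + 1

The best approximation g ∈ W is the orthogonal projection of f onto W. Writing g = a_0 + a_1 x + a_2 x^2, the coefficients solve the normal equations G · a = b where
  G_{ij} = <φ_i, φ_j> and b_i = <f, φ_i>, with φ_0 = 1, φ_1 = x, φ_2 = x^2.
G =
  [2, 0, 2/3]
  [0, 2/3, 0]
  [2/3, 0, 2/5],
b = (10/3, -6/5, 22/15).
Solving gives a_0 = 1, a_1 = -9/5, a_2 = 2, so
  g(x) = 2*x^2 - 9*x/5 + 1.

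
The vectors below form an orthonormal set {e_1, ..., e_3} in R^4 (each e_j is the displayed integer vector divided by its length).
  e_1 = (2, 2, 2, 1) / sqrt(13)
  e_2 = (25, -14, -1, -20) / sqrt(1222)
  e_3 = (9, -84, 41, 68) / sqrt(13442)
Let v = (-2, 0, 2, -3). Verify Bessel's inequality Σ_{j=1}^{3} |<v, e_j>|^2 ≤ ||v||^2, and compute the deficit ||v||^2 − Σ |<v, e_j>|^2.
Σ |<v, e_j>|^2 = 315/143; ||v||^2 = 17; deficit = 2116/143

Write each e_j = u_j / sqrt(<u_j, u_j>) where u_j is the displayed integer vector. Then <v, e_j> = <v, u_j> / sqrt(<u_j, u_j>), so |<v, e_j>|^2 = <v, u_j>^2 / <u_j, u_j>.
Coefficients: <v, e_1> = -3/sqrt(13), <v, e_2> = 8/sqrt(1222), <v, e_3> = -140/sqrt(13442).
Square and sum: Σ |<v, e_j>|^2 = 315/143.
Compute ||v||^2 = v·v = 17.
Deficit = 17 − 315/143 = 2116/143 ≥ 0, confirming Bessel's inequality. (The deficit equals ||v − Σ <v,e_j> e_j||^2, the squared distance from v to span{e_j}.)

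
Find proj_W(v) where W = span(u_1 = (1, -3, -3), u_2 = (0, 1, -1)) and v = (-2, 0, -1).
proj_W(v) = (1/19, 13/38, -25/38)

Set up U = [u_1 | ... | u_2] ∈ R^(3×2). The projector onto W = col(U) is P = U (U^T U)^(-1) U^T.
Compute U^T U =
  [19, 0]
  [0, 2],
and U^T v = (1, 1).
Solve U^T U · c = U^T v for the coefficients: c = (1/19, 1/2). The projection is proj_W(v) = U c.
Check: (v - proj_W(v)) · u_1 = 0  (should be 0).
Check: (v - proj_W(v)) · u_2 = 0  (should be 0).
Result: proj_W(v) = (1/19, 13/38, -25/38).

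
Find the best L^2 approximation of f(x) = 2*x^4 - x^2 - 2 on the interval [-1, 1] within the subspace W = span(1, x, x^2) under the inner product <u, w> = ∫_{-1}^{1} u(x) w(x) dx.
g(x) = 5*x^2/7 - 76/35

The best approximation g ∈ W is the orthogonal projection of f onto W. Writing g = a_0 + a_1 x + a_2 x^2, the coefficients solve the normal equations G · a = b where
  G_{ij} = <φ_i, φ_j> and b_i = <f, φ_i>, with φ_0 = 1, φ_1 = x, φ_2 = x^2.
G =
  [2, 0, 2/3]
  [0, 2/3, 0]
  [2/3, 0, 2/5],
b = (-58/15, 0, -122/105).
Solving gives a_0 = -76/35, a_1 = 0, a_2 = 5/7, so
  g(x) = 5*x^2/7 - 76/35.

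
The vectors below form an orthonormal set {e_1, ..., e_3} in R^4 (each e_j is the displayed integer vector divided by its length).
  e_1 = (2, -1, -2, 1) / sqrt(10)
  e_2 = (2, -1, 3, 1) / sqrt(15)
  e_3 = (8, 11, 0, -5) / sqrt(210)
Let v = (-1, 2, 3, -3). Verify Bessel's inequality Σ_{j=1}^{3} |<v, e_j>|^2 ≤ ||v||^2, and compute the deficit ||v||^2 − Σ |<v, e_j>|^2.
Σ |<v, e_j>|^2 = 741/35; ||v||^2 = 23; deficit = 64/35

Write each e_j = u_j / sqrt(<u_j, u_j>) where u_j is the displayed integer vector. Then <v, e_j> = <v, u_j> / sqrt(<u_j, u_j>), so |<v, e_j>|^2 = <v, u_j>^2 / <u_j, u_j>.
Coefficients: <v, e_1> = -13/sqrt(10), <v, e_2> = 2/sqrt(15), <v, e_3> = 29/sqrt(210).
Square and sum: Σ |<v, e_j>|^2 = 741/35.
Compute ||v||^2 = v·v = 23.
Deficit = 23 − 741/35 = 64/35 ≥ 0, confirming Bessel's inequality. (The deficit equals ||v − Σ <v,e_j> e_j||^2, the squared distance from v to span{e_j}.)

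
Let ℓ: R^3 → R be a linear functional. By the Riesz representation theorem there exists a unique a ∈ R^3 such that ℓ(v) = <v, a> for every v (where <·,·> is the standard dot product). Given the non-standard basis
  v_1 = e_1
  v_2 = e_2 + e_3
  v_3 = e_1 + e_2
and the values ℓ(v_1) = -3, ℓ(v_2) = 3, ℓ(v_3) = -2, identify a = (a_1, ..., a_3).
a = (-3, 1, 2)

Write a = (a_1, ..., a_3) in the standard basis. For each basis vector v_i, ℓ(v_i) = <v_i, a> is a linear equation in the a_j's. Collect the n equations into a matrix system V a = ℓ, where row i of V is v_i (expressed in the standard basis). Since V is invertible (lower-triangular with 1s on the diagonal, up to permutation), solve by back-substitution:
  V =
[[1, 0, 0],
 [0, 1, 1],
 [1, 1, 0]]
  V a = (-3, 3, -2)
Solving gives a = (-3, 1, 2).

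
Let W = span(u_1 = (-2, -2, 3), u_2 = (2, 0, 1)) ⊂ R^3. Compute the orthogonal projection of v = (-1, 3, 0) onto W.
proj_W(v) = (-8/21, 11/21, -26/21)

Set up U = [u_1 | ... | u_2] ∈ R^(3×2). The projector onto W = col(U) is P = U (U^T U)^(-1) U^T.
Compute U^T U =
  [17, -1]
  [-1, 5],
and U^T v = (-4, -2).
Solve U^T U · c = U^T v for the coefficients: c = (-11/42, -19/42). The projection is proj_W(v) = U c.
Check: (v - proj_W(v)) · u_1 = 0  (should be 0).
Check: (v - proj_W(v)) · u_2 = 0  (should be 0).
Result: proj_W(v) = (-8/21, 11/21, -26/21).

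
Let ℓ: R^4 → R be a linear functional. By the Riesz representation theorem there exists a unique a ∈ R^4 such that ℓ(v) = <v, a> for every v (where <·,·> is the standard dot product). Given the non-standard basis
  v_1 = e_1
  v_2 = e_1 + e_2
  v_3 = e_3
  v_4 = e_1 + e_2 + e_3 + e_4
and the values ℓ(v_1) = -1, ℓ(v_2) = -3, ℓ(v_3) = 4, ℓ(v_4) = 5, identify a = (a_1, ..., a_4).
a = (-1, -2, 4, 4)

Write a = (a_1, ..., a_4) in the standard basis. For each basis vector v_i, ℓ(v_i) = <v_i, a> is a linear equation in the a_j's. Collect the n equations into a matrix system V a = ℓ, where row i of V is v_i (expressed in the standard basis). Since V is invertible (lower-triangular with 1s on the diagonal, up to permutation), solve by back-substitution:
  V =
[[1, 0, 0, 0],
 [1, 1, 0, 0],
 [0, 0, 1, 0],
 [1, 1, 1, 1]]
  V a = (-1, -3, 4, 5)
Solving gives a = (-1, -2, 4, 4).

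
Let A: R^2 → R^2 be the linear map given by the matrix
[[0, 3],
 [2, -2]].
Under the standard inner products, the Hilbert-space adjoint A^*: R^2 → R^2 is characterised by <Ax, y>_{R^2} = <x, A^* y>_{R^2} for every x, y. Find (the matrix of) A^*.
A^* = A^T =
[[0, 2],
 [3, -2]]

For real matrices with standard dot products, the defining identity <Ax, y> = <x, A^* y> gives (Ax)^T y = x^T (A^*) y, i.e. x^T A^T y = x^T (A^*) y. Since this holds for all x, y, we must have A^* = A^T. Therefore
A^* =
[[0, 2],
 [3, -2]].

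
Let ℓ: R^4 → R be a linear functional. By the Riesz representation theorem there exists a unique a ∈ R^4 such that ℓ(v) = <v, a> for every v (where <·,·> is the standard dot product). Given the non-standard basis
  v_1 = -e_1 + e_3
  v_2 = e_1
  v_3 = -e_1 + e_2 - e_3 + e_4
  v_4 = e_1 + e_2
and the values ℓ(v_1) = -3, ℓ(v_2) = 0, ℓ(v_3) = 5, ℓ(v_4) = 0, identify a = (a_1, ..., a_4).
a = (0, 0, -3, 2)

Write a = (a_1, ..., a_4) in the standard basis. For each basis vector v_i, ℓ(v_i) = <v_i, a> is a linear equation in the a_j's. Collect the n equations into a matrix system V a = ℓ, where row i of V is v_i (expressed in the standard basis). Since V is invertible (lower-triangular with 1s on the diagonal, up to permutation), solve by back-substitution:
  V =
[[-1, 0, 1, 0],
 [1, 0, 0, 0],
 [-1, 1, -1, 1],
 [1, 1, 0, 0]]
  V a = (-3, 0, 5, 0)
Solving gives a = (0, 0, -3, 2).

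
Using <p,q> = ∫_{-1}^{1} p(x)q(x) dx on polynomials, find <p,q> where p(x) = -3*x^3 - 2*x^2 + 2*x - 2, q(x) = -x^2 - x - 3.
<p,q> = 18

Expand the product: p(x)·q(x) = 3*x^5 + 5*x^4 + 9*x^3 + 6*x^2 - 4*x + 6.
∫_{-1}^{1} of each monomial x^k gives [2/(k+1) if k even, 0 if k odd]. Integrating term-by-term (or equivalently evaluating the antiderivative F(x) = x^6/2 + x^5 + 9*x^4/4 + 2*x^3 - 2*x^2 + 6*x at the endpoints):
  F(1) − F(−1) = 39/4 − (-33/4) = 18.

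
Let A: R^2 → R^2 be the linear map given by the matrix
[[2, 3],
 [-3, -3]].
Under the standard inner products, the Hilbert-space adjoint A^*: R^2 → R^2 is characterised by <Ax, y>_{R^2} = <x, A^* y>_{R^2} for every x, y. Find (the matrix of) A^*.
A^* = A^T =
[[2, -3],
 [3, -3]]

For real matrices with standard dot products, the defining identity <Ax, y> = <x, A^* y> gives (Ax)^T y = x^T (A^*) y, i.e. x^T A^T y = x^T (A^*) y. Since this holds for all x, y, we must have A^* = A^T. Therefore
A^* =
[[2, -3],
 [3, -3]].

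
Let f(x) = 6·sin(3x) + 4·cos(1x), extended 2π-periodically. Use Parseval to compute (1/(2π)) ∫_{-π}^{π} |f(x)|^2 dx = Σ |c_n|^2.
Σ |c_n|^2 = 26

Expand |f|^2 and use orthogonality of {sin(nx), cos(mx)} on [-π, π]:
  ∫_{-π}^{π} sin(nx)^2 dx = π, ∫ cos(mx)^2 dx = π, and cross terms integrate to 0.
So ∫_{-π}^{π} f(x)^2 dx = 6^2 · π + 4^2 · π = (36 + 16)π.
Divide by 2π: (36 + 16)/2 = 26.
By Parseval, this equals Σ |c_n|^2.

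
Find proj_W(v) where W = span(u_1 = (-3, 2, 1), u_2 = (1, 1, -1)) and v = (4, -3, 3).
proj_W(v) = (89/38, -78/19, 9/38)

Set up U = [u_1 | ... | u_2] ∈ R^(3×2). The projector onto W = col(U) is P = U (U^T U)^(-1) U^T.
Compute U^T U =
  [14, -2]
  [-2, 3],
and U^T v = (-15, -2).
Solve U^T U · c = U^T v for the coefficients: c = (-49/38, -29/19). The projection is proj_W(v) = U c.
Check: (v - proj_W(v)) · u_1 = 0  (should be 0).
Check: (v - proj_W(v)) · u_2 = 0  (should be 0).
Result: proj_W(v) = (89/38, -78/19, 9/38).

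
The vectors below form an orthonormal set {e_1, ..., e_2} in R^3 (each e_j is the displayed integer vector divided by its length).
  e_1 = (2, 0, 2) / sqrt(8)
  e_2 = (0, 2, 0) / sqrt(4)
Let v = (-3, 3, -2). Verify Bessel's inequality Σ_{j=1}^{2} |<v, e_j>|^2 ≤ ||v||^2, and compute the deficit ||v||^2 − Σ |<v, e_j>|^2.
Σ |<v, e_j>|^2 = 43/2; ||v||^2 = 22; deficit = 1/2

Write each e_j = u_j / sqrt(<u_j, u_j>) where u_j is the displayed integer vector. Then <v, e_j> = <v, u_j> / sqrt(<u_j, u_j>), so |<v, e_j>|^2 = <v, u_j>^2 / <u_j, u_j>.
Coefficients: <v, e_1> = -10/sqrt(8), <v, e_2> = 6/sqrt(4).
Square and sum: Σ |<v, e_j>|^2 = 43/2.
Compute ||v||^2 = v·v = 22.
Deficit = 22 − 43/2 = 1/2 ≥ 0, confirming Bessel's inequality. (The deficit equals ||v − Σ <v,e_j> e_j||^2, the squared distance from v to span{e_j}.)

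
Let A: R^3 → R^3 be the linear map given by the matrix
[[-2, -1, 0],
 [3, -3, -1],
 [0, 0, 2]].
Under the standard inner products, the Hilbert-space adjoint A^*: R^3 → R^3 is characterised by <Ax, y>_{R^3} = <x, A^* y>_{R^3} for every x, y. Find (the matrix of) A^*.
A^* = A^T =
[[-2, 3, 0],
 [-1, -3, 0],
 [0, -1, 2]]

For real matrices with standard dot products, the defining identity <Ax, y> = <x, A^* y> gives (Ax)^T y = x^T (A^*) y, i.e. x^T A^T y = x^T (A^*) y. Since this holds for all x, y, we must have A^* = A^T. Therefore
A^* =
[[-2, 3, 0],
 [-1, -3, 0],
 [0, -1, 2]].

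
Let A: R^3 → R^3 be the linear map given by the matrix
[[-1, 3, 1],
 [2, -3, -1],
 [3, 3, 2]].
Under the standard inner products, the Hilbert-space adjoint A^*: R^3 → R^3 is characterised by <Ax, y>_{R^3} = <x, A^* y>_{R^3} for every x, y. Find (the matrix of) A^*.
A^* = A^T =
[[-1, 2, 3],
 [3, -3, 3],
 [1, -1, 2]]

For real matrices with standard dot products, the defining identity <Ax, y> = <x, A^* y> gives (Ax)^T y = x^T (A^*) y, i.e. x^T A^T y = x^T (A^*) y. Since this holds for all x, y, we must have A^* = A^T. Therefore
A^* =
[[-1, 2, 3],
 [3, -3, 3],
 [1, -1, 2]].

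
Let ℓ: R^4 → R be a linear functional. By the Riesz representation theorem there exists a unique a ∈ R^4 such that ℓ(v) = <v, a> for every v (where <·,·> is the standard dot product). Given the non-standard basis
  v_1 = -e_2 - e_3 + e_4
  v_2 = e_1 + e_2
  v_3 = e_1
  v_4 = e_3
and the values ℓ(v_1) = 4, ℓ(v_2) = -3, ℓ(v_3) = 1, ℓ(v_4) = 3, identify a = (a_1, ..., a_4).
a = (1, -4, 3, 3)

Write a = (a_1, ..., a_4) in the standard basis. For each basis vector v_i, ℓ(v_i) = <v_i, a> is a linear equation in the a_j's. Collect the n equations into a matrix system V a = ℓ, where row i of V is v_i (expressed in the standard basis). Since V is invertible (lower-triangular with 1s on the diagonal, up to permutation), solve by back-substitution:
  V =
[[0, -1, -1, 1],
 [1, 1, 0, 0],
 [1, 0, 0, 0],
 [0, 0, 1, 0]]
  V a = (4, -3, 1, 3)
Solving gives a = (1, -4, 3, 3).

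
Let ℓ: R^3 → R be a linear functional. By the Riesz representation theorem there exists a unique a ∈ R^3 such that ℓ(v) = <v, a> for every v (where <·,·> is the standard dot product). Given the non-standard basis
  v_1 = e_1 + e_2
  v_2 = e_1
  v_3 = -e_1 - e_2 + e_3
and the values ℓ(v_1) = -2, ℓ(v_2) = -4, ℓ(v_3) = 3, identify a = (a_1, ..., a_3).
a = (-4, 2, 1)

Write a = (a_1, ..., a_3) in the standard basis. For each basis vector v_i, ℓ(v_i) = <v_i, a> is a linear equation in the a_j's. Collect the n equations into a matrix system V a = ℓ, where row i of V is v_i (expressed in the standard basis). Since V is invertible (lower-triangular with 1s on the diagonal, up to permutation), solve by back-substitution:
  V =
[[1, 1, 0],
 [1, 0, 0],
 [-1, -1, 1]]
  V a = (-2, -4, 3)
Solving gives a = (-4, 2, 1).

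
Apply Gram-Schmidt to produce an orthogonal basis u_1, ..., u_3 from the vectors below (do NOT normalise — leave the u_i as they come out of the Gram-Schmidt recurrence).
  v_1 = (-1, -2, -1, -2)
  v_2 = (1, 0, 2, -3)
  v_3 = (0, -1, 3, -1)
Orthogonal basis:
  u_1 = (-1, -2, -1, -2)
  u_2 = (13/10, 3/5, 23/10, -12/5)
  u_3 = (-100/131, -157/131, 206/131, 104/131)

Apply the Gram-Schmidt recurrence
  u_1 = v_1
  u_i = v_i − Σ_{j<i} ((v_i · u_j) / (u_j · u_j)) · u_j.

Step by step this gives:
  u_1 = (-1, -2, -1, -2)
  u_2 = (13/10, 3/5, 23/10, -12/5)
  u_3 = (-100/131, -157/131, 206/131, 104/131)

Orthogonality check:
  u_2 · u_1 = 0 (should be 0)
  u_3 · u_1 = 0 (should be 0)
  u_3 · u_2 = 0 (should be 0)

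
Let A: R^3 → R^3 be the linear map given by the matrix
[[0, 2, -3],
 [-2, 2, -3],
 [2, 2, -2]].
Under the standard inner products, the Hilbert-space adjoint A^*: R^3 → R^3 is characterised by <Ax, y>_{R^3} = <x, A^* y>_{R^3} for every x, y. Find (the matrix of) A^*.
A^* = A^T =
[[0, -2, 2],
 [2, 2, 2],
 [-3, -3, -2]]

For real matrices with standard dot products, the defining identity <Ax, y> = <x, A^* y> gives (Ax)^T y = x^T (A^*) y, i.e. x^T A^T y = x^T (A^*) y. Since this holds for all x, y, we must have A^* = A^T. Therefore
A^* =
[[0, -2, 2],
 [2, 2, 2],
 [-3, -3, -2]].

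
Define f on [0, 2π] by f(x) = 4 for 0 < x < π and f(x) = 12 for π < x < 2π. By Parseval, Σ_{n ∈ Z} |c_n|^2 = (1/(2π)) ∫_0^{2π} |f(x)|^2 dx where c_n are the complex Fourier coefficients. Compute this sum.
Σ |c_n|^2 = 80

Parseval equates the L^2 energy of f (normalised by 1/(2π)) with the ℓ^2 sum of its Fourier coefficients: (1/(2π)) ∫_0^{2π} |f|^2 = Σ |c_n|^2.
Compute the left side: (1/(2π)) [∫_0^π 4^2 dx + ∫_π^{2π} 12^2 dx] = (1/(2π)) · (16π + 144π) = (16 + 144)/2 = 80.
So Σ_{n ∈ Z} |c_n|^2 = 80.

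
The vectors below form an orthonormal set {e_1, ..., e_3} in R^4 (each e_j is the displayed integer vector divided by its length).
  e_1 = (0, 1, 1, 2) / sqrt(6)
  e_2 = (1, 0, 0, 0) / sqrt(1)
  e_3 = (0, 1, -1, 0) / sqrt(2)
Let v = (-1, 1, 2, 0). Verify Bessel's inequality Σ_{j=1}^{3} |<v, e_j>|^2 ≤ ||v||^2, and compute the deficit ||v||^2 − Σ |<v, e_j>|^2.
Σ |<v, e_j>|^2 = 3; ||v||^2 = 6; deficit = 3

Write each e_j = u_j / sqrt(<u_j, u_j>) where u_j is the displayed integer vector. Then <v, e_j> = <v, u_j> / sqrt(<u_j, u_j>), so |<v, e_j>|^2 = <v, u_j>^2 / <u_j, u_j>.
Coefficients: <v, e_1> = 3/sqrt(6), <v, e_2> = -1/sqrt(1), <v, e_3> = -1/sqrt(2).
Square and sum: Σ |<v, e_j>|^2 = 3.
Compute ||v||^2 = v·v = 6.
Deficit = 6 − 3 = 3 ≥ 0, confirming Bessel's inequality. (The deficit equals ||v − Σ <v,e_j> e_j||^2, the squared distance from v to span{e_j}.)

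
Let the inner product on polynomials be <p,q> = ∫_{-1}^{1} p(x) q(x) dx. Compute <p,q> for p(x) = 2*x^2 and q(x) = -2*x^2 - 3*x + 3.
<p,q> = 12/5

Expand the product: p(x)·q(x) = -4*x^4 - 6*x^3 + 6*x^2.
∫_{-1}^{1} of each monomial x^k gives [2/(k+1) if k even, 0 if k odd]. Integrating term-by-term (or equivalently evaluating the antiderivative F(x) = -4*x^5/5 - 3*x^4/2 + 2*x^3 at the endpoints):
  F(1) − F(−1) = -3/10 − (-27/10) = 12/5.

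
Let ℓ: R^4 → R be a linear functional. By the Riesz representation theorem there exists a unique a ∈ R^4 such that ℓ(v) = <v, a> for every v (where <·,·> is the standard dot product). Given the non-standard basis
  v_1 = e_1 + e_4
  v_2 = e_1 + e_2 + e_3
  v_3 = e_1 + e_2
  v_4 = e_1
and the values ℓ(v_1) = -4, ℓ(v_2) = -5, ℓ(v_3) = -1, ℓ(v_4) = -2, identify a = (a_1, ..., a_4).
a = (-2, 1, -4, -2)

Write a = (a_1, ..., a_4) in the standard basis. For each basis vector v_i, ℓ(v_i) = <v_i, a> is a linear equation in the a_j's. Collect the n equations into a matrix system V a = ℓ, where row i of V is v_i (expressed in the standard basis). Since V is invertible (lower-triangular with 1s on the diagonal, up to permutation), solve by back-substitution:
  V =
[[1, 0, 0, 1],
 [1, 1, 1, 0],
 [1, 1, 0, 0],
 [1, 0, 0, 0]]
  V a = (-4, -5, -1, -2)
Solving gives a = (-2, 1, -4, -2).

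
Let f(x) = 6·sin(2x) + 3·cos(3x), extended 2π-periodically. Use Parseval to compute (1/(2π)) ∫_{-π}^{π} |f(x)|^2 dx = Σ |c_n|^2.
Σ |c_n|^2 = 45/2

Expand |f|^2 and use orthogonality of {sin(nx), cos(mx)} on [-π, π]:
  ∫_{-π}^{π} sin(nx)^2 dx = π, ∫ cos(mx)^2 dx = π, and cross terms integrate to 0.
So ∫_{-π}^{π} f(x)^2 dx = 6^2 · π + 3^2 · π = (36 + 9)π.
Divide by 2π: (36 + 9)/2 = 45/2.
By Parseval, this equals Σ |c_n|^2.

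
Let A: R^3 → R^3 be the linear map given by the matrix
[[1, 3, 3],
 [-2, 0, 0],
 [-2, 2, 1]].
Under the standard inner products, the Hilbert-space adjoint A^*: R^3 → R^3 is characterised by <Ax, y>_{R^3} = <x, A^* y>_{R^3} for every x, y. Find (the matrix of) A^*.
A^* = A^T =
[[1, -2, -2],
 [3, 0, 2],
 [3, 0, 1]]

For real matrices with standard dot products, the defining identity <Ax, y> = <x, A^* y> gives (Ax)^T y = x^T (A^*) y, i.e. x^T A^T y = x^T (A^*) y. Since this holds for all x, y, we must have A^* = A^T. Therefore
A^* =
[[1, -2, -2],
 [3, 0, 2],
 [3, 0, 1]].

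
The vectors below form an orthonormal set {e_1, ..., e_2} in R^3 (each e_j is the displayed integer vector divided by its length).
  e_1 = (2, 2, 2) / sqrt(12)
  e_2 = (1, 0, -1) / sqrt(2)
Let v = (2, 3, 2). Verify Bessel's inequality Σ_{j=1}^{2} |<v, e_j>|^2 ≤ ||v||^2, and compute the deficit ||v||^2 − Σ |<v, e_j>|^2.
Σ |<v, e_j>|^2 = 49/3; ||v||^2 = 17; deficit = 2/3

Write each e_j = u_j / sqrt(<u_j, u_j>) where u_j is the displayed integer vector. Then <v, e_j> = <v, u_j> / sqrt(<u_j, u_j>), so |<v, e_j>|^2 = <v, u_j>^2 / <u_j, u_j>.
Coefficients: <v, e_1> = 14/sqrt(12), <v, e_2> = 0/sqrt(2).
Square and sum: Σ |<v, e_j>|^2 = 49/3.
Compute ||v||^2 = v·v = 17.
Deficit = 17 − 49/3 = 2/3 ≥ 0, confirming Bessel's inequality. (The deficit equals ||v − Σ <v,e_j> e_j||^2, the squared distance from v to span{e_j}.)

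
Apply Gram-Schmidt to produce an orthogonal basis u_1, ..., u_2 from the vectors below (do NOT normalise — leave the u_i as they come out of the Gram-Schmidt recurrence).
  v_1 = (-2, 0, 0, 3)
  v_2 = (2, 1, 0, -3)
Orthogonal basis:
  u_1 = (-2, 0, 0, 3)
  u_2 = (0, 1, 0, 0)

Apply the Gram-Schmidt recurrence
  u_1 = v_1
  u_i = v_i − Σ_{j<i} ((v_i · u_j) / (u_j · u_j)) · u_j.

Step by step this gives:
  u_1 = (-2, 0, 0, 3)
  u_2 = (0, 1, 0, 0)

Orthogonality check:
  u_2 · u_1 = 0 (should be 0)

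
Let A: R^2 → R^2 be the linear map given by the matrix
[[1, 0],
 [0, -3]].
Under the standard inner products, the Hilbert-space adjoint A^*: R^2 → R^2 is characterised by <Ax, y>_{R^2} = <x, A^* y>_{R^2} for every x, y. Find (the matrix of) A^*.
A^* = A^T =
[[1, 0],
 [0, -3]]

For real matrices with standard dot products, the defining identity <Ax, y> = <x, A^* y> gives (Ax)^T y = x^T (A^*) y, i.e. x^T A^T y = x^T (A^*) y. Since this holds for all x, y, we must have A^* = A^T. Therefore
A^* =
[[1, 0],
 [0, -3]].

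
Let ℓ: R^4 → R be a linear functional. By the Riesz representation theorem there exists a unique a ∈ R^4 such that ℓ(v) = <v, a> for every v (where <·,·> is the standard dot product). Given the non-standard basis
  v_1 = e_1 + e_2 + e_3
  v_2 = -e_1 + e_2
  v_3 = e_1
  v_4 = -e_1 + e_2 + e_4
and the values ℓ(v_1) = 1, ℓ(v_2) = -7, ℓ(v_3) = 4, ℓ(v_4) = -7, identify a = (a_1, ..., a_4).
a = (4, -3, 0, 0)

Write a = (a_1, ..., a_4) in the standard basis. For each basis vector v_i, ℓ(v_i) = <v_i, a> is a linear equation in the a_j's. Collect the n equations into a matrix system V a = ℓ, where row i of V is v_i (expressed in the standard basis). Since V is invertible (lower-triangular with 1s on the diagonal, up to permutation), solve by back-substitution:
  V =
[[1, 1, 1, 0],
 [-1, 1, 0, 0],
 [1, 0, 0, 0],
 [-1, 1, 0, 1]]
  V a = (1, -7, 4, -7)
Solving gives a = (4, -3, 0, 0).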